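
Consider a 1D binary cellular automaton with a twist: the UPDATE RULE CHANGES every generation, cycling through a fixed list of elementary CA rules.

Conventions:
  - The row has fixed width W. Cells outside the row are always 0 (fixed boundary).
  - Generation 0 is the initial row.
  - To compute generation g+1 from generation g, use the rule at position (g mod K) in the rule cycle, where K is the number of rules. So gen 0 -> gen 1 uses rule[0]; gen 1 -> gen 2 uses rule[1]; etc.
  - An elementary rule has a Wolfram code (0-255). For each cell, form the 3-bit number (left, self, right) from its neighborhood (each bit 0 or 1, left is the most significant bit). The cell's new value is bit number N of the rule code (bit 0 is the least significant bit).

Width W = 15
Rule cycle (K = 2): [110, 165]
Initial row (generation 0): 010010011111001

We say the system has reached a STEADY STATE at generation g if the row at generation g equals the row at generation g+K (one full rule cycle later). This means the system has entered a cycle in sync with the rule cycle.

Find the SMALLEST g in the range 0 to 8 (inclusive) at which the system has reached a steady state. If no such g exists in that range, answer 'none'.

Gen 0: 010010011111001
Gen 1 (rule 110): 110110110001011
Gen 2 (rule 165): 001001000101100
Gen 3 (rule 110): 011011001111100
Gen 4 (rule 165): 000100000111001
Gen 5 (rule 110): 001100001101011
Gen 6 (rule 165): 100001100011100
Gen 7 (rule 110): 100011100110100
Gen 8 (rule 165): 101001000001101
Gen 9 (rule 110): 111011000011111
Gen 10 (rule 165): 010100011001110

Answer: none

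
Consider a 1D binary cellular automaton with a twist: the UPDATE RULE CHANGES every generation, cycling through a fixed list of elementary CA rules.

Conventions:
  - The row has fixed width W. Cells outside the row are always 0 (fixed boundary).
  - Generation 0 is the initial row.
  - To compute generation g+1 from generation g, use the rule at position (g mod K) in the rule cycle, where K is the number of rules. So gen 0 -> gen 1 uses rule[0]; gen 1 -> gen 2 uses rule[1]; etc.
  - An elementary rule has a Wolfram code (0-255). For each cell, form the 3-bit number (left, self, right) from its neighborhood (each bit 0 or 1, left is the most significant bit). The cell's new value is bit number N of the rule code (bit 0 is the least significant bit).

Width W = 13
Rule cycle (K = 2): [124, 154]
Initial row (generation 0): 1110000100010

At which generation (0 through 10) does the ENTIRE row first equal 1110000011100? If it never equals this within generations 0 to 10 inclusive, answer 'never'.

Gen 0: 1110000100010
Gen 1 (rule 124): 1011000110011
Gen 2 (rule 154): 0010101101110
Gen 3 (rule 124): 0011111111011
Gen 4 (rule 154): 0111111110010
Gen 5 (rule 124): 0100000011011
Gen 6 (rule 154): 1010000110010
Gen 7 (rule 124): 1111000111011
Gen 8 (rule 154): 1110101110010
Gen 9 (rule 124): 1011111011011
Gen 10 (rule 154): 0011110010010

Answer: never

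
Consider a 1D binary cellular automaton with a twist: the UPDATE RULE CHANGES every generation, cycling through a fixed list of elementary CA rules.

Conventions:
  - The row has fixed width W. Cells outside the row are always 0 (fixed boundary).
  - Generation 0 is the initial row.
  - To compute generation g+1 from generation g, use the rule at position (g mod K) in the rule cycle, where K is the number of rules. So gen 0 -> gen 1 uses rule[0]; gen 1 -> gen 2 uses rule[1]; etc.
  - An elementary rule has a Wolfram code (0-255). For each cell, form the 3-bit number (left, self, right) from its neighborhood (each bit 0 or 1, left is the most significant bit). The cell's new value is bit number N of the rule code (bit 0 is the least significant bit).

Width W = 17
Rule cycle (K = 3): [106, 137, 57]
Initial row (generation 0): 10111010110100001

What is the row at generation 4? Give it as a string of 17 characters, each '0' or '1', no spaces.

Gen 0: 10111010110100001
Gen 1 (rule 106): 01101101111000010
Gen 2 (rule 137): 01001001110011000
Gen 3 (rule 57): 00100101001010111
Gen 4 (rule 106): 01001010010101101

Answer: 01001010010101101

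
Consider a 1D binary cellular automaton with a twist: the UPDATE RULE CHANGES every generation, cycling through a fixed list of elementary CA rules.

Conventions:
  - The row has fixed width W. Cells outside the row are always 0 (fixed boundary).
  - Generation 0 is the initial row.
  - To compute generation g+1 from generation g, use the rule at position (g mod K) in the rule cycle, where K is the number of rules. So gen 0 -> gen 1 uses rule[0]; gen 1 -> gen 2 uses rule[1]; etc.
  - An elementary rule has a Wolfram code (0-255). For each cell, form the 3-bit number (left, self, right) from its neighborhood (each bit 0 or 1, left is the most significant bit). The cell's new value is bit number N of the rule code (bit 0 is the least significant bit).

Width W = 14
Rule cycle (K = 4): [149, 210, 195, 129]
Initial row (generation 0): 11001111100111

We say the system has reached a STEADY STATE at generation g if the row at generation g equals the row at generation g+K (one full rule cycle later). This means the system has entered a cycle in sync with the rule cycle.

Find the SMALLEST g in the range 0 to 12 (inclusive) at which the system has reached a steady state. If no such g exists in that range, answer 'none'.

Gen 0: 11001111100111
Gen 1 (rule 149): 00100111010010
Gen 2 (rule 210): 01011011001101
Gen 3 (rule 195): 10001001010100
Gen 4 (rule 129): 00100000000001
Gen 5 (rule 149): 10111111111101
Gen 6 (rule 210): 00011111111100
Gen 7 (rule 195): 11101111111101
Gen 8 (rule 129): 01000111111000
Gen 9 (rule 149): 01110011110111
Gen 10 (rule 210): 10111101110011
Gen 11 (rule 195): 00011100110101
Gen 12 (rule 129): 11001000000000
Gen 13 (rule 149): 00101111111111
Gen 14 (rule 210): 01000111111111
Gen 15 (rule 195): 10011011111111
Gen 16 (rule 129): 00000001111110

Answer: none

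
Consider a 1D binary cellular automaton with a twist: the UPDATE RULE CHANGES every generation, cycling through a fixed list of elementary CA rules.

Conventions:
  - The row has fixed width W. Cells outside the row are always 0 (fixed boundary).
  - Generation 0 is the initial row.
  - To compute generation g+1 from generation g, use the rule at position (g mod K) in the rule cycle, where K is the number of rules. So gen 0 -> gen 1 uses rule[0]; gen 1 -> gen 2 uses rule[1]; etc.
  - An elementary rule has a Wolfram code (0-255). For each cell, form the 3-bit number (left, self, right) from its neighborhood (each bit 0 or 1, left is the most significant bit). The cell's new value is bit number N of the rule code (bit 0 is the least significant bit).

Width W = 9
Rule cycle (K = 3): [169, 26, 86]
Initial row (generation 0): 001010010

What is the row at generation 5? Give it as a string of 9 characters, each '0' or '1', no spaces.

Gen 0: 001010010
Gen 1 (rule 169): 100100000
Gen 2 (rule 26): 011010000
Gen 3 (rule 86): 101011000
Gen 4 (rule 169): 010110011
Gen 5 (rule 26): 100101110

Answer: 100101110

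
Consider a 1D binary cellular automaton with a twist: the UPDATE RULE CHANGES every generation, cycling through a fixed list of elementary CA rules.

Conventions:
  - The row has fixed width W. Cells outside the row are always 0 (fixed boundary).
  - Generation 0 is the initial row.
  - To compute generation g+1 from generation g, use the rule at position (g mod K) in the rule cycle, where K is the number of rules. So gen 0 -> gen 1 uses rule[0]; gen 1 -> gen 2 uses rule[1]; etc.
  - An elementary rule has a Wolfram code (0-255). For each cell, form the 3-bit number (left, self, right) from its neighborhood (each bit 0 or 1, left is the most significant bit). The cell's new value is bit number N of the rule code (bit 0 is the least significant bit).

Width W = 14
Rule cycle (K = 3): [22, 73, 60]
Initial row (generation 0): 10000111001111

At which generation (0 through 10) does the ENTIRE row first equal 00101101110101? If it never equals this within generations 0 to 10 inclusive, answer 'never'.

Answer: never

Derivation:
Gen 0: 10000111001111
Gen 1 (rule 22): 11001000110000
Gen 2 (rule 73): 11000010110111
Gen 3 (rule 60): 10100011101100
Gen 4 (rule 22): 10110100000010
Gen 5 (rule 73): 00110001111000
Gen 6 (rule 60): 00101001000100
Gen 7 (rule 22): 01101111101110
Gen 8 (rule 73): 01101000101010
Gen 9 (rule 60): 01011100111111
Gen 10 (rule 22): 11000011000000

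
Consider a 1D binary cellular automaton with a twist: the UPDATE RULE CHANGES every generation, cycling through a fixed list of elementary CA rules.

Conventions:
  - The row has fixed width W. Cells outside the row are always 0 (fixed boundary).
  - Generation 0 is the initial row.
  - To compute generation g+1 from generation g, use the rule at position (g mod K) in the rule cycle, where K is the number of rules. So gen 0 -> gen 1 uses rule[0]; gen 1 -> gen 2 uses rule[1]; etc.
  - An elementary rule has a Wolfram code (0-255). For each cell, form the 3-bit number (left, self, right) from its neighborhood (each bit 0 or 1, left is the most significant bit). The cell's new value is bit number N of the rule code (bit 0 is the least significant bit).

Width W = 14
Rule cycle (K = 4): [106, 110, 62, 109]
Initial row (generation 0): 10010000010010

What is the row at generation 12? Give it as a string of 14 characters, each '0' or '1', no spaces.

Answer: 10101000100110

Derivation:
Gen 0: 10010000010010
Gen 1 (rule 106): 00100000100100
Gen 2 (rule 110): 01100001101100
Gen 3 (rule 62): 11010011011010
Gen 4 (rule 109): 11110011111110
Gen 5 (rule 106): 10010110000010
Gen 6 (rule 110): 10111110000110
Gen 7 (rule 62): 11100001001101
Gen 8 (rule 109): 10101101001111
Gen 9 (rule 106): 01011110011001
Gen 10 (rule 110): 11110010111011
Gen 11 (rule 62): 10001111100110
Gen 12 (rule 109): 10101000100110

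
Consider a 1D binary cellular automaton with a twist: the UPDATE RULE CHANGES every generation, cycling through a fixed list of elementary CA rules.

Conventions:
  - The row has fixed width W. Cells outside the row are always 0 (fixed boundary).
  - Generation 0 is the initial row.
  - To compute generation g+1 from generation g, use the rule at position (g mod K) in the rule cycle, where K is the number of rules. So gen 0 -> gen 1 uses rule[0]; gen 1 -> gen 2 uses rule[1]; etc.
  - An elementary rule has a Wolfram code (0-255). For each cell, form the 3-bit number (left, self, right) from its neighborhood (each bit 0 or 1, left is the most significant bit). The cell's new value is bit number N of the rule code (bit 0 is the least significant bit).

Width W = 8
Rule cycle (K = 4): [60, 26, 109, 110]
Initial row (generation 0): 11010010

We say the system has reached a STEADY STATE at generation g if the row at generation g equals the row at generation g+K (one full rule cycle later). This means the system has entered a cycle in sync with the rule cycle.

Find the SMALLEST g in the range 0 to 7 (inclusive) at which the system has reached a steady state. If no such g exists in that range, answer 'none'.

Answer: 4

Derivation:
Gen 0: 11010010
Gen 1 (rule 60): 10111011
Gen 2 (rule 26): 00100010
Gen 3 (rule 109): 10101010
Gen 4 (rule 110): 11111110
Gen 5 (rule 60): 10000001
Gen 6 (rule 26): 01000010
Gen 7 (rule 109): 01011010
Gen 8 (rule 110): 11111110
Gen 9 (rule 60): 10000001
Gen 10 (rule 26): 01000010
Gen 11 (rule 109): 01011010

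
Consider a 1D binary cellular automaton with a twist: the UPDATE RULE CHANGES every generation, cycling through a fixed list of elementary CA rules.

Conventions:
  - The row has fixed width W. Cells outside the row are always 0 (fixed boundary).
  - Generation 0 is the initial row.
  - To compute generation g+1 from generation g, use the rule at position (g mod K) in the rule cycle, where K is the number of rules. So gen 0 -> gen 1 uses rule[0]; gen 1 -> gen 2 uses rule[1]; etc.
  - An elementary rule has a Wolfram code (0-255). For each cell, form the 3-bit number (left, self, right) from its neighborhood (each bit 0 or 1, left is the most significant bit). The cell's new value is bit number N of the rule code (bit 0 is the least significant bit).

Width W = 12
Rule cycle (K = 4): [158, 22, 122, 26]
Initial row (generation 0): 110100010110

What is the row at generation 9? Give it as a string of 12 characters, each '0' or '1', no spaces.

Gen 0: 110100010110
Gen 1 (rule 158): 100110110101
Gen 2 (rule 22): 111000000101
Gen 3 (rule 122): 101100001010
Gen 4 (rule 26): 001010010001
Gen 5 (rule 158): 011011111011
Gen 6 (rule 22): 100000000000
Gen 7 (rule 122): 010000000000
Gen 8 (rule 26): 101000000000
Gen 9 (rule 158): 101100000000

Answer: 101100000000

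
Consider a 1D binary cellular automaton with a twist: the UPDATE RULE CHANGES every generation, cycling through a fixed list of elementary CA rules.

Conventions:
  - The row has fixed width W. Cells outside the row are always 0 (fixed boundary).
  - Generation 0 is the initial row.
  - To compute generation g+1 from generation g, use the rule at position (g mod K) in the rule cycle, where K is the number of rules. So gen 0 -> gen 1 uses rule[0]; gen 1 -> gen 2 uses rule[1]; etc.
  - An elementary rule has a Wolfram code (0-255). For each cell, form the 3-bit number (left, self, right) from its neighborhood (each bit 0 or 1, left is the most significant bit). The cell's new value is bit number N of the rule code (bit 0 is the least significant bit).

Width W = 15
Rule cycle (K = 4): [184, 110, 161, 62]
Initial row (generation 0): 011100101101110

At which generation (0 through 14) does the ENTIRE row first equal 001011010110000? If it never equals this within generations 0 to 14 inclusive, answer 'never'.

Answer: never

Derivation:
Gen 0: 011100101101110
Gen 1 (rule 184): 011010011011101
Gen 2 (rule 110): 111110111110111
Gen 3 (rule 161): 011101011101010
Gen 4 (rule 62): 110011110011111
Gen 5 (rule 184): 101011101011110
Gen 6 (rule 110): 111110111110010
Gen 7 (rule 161): 011101011100000
Gen 8 (rule 62): 110011110010000
Gen 9 (rule 184): 101011101001000
Gen 10 (rule 110): 111110111011000
Gen 11 (rule 161): 011101010100011
Gen 12 (rule 62): 110011111110110
Gen 13 (rule 184): 101011111101101
Gen 14 (rule 110): 111110000111111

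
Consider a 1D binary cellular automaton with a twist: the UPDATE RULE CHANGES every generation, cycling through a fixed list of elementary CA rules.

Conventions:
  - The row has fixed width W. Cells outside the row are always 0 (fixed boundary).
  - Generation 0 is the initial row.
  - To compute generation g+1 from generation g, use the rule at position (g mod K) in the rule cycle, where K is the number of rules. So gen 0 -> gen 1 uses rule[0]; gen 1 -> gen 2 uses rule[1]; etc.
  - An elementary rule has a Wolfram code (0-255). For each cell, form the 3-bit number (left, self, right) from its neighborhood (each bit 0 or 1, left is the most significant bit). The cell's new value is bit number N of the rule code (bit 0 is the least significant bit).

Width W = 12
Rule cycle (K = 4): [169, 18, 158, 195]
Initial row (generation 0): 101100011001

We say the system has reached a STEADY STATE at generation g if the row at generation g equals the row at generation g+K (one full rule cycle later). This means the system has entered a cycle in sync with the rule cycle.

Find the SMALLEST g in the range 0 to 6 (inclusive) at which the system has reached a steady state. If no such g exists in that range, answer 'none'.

Gen 0: 101100011001
Gen 1 (rule 169): 011001010000
Gen 2 (rule 18): 100110001000
Gen 3 (rule 158): 111101011100
Gen 4 (rule 195): 011100001101
Gen 5 (rule 169): 011001101010
Gen 6 (rule 18): 100110000001
Gen 7 (rule 158): 111101000011
Gen 8 (rule 195): 011100011101
Gen 9 (rule 169): 011001011010
Gen 10 (rule 18): 100110000001

Answer: 6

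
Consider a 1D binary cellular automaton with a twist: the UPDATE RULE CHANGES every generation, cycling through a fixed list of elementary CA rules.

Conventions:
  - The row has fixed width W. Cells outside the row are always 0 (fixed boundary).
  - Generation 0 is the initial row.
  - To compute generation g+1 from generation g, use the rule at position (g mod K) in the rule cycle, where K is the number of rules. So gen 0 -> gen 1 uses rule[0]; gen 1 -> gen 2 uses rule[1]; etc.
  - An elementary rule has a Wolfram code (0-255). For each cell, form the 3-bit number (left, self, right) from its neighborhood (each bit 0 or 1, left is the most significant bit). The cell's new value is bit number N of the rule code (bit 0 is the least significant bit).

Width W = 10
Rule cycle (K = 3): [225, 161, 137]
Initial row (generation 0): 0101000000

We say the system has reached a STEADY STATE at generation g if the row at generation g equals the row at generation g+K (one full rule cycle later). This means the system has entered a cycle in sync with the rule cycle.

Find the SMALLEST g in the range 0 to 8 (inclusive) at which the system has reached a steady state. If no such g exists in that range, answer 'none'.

Answer: none

Derivation:
Gen 0: 0101000000
Gen 1 (rule 225): 0010011111
Gen 2 (rule 161): 1000001110
Gen 3 (rule 137): 0011101100
Gen 4 (rule 225): 1001110101
Gen 5 (rule 161): 0000101010
Gen 6 (rule 137): 1110000000
Gen 7 (rule 225): 0110111111
Gen 8 (rule 161): 0001011110
Gen 9 (rule 137): 1100011100
Gen 10 (rule 225): 0101001101
Gen 11 (rule 161): 0010000010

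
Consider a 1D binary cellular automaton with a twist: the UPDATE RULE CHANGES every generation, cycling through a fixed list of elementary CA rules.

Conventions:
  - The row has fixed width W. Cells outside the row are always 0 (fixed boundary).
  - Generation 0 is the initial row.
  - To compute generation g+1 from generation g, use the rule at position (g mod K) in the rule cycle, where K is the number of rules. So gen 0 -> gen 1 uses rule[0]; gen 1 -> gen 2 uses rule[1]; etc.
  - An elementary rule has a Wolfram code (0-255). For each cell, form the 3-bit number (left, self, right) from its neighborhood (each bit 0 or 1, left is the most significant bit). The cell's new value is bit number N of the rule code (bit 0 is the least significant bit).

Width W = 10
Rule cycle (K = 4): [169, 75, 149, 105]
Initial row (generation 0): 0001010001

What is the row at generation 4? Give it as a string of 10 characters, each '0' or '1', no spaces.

Answer: 1101111110

Derivation:
Gen 0: 0001010001
Gen 1 (rule 169): 1100100100
Gen 2 (rule 75): 1101001001
Gen 3 (rule 149): 0001101101
Gen 4 (rule 105): 1101111110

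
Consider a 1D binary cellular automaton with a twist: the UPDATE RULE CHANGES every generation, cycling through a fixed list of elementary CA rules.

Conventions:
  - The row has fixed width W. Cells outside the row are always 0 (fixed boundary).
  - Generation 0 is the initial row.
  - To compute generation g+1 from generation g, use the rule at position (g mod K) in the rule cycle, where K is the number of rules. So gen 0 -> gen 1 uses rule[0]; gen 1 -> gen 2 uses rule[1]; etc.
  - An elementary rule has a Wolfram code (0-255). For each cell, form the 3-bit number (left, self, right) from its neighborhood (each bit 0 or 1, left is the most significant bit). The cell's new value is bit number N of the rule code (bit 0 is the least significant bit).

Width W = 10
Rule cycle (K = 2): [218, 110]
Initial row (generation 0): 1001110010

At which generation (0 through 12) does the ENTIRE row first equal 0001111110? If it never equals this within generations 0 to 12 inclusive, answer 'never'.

Answer: 5

Derivation:
Gen 0: 1001110010
Gen 1 (rule 218): 0111111101
Gen 2 (rule 110): 1100000111
Gen 3 (rule 218): 1110001111
Gen 4 (rule 110): 1010011001
Gen 5 (rule 218): 0001111110
Gen 6 (rule 110): 0011000010
Gen 7 (rule 218): 0111100101
Gen 8 (rule 110): 1100101111
Gen 9 (rule 218): 1111001111
Gen 10 (rule 110): 1001011001
Gen 11 (rule 218): 0110011110
Gen 12 (rule 110): 1110110010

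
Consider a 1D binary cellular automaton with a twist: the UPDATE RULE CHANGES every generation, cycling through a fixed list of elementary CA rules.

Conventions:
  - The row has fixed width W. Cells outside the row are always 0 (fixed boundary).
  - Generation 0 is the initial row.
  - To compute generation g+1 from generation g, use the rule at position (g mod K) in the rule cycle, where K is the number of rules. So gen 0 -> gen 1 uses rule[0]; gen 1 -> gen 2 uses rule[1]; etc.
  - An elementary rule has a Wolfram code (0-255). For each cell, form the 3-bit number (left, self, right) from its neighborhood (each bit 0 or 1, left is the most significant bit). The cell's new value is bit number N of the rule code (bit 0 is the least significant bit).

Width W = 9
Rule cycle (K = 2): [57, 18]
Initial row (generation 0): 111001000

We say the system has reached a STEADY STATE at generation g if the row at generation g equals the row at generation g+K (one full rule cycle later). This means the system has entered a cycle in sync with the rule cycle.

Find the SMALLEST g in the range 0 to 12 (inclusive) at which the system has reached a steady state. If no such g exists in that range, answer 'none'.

Gen 0: 111001000
Gen 1 (rule 57): 100100111
Gen 2 (rule 18): 011011000
Gen 3 (rule 57): 010110111
Gen 4 (rule 18): 100000000
Gen 5 (rule 57): 011111111
Gen 6 (rule 18): 100000000
Gen 7 (rule 57): 011111111
Gen 8 (rule 18): 100000000
Gen 9 (rule 57): 011111111
Gen 10 (rule 18): 100000000
Gen 11 (rule 57): 011111111
Gen 12 (rule 18): 100000000
Gen 13 (rule 57): 011111111
Gen 14 (rule 18): 100000000

Answer: 4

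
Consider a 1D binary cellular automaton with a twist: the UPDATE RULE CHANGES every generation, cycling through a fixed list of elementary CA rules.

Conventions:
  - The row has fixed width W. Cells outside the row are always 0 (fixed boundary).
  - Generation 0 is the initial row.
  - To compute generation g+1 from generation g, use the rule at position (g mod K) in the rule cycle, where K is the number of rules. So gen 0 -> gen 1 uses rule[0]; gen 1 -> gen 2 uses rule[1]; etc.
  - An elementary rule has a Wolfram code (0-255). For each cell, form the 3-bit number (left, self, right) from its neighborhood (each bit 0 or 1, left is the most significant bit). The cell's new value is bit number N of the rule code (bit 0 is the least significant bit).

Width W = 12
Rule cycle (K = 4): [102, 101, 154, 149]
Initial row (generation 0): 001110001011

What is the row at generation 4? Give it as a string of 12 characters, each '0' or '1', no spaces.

Answer: 100001100101

Derivation:
Gen 0: 001110001011
Gen 1 (rule 102): 010010011101
Gen 2 (rule 101): 010010000111
Gen 3 (rule 154): 101101001110
Gen 4 (rule 149): 100001100101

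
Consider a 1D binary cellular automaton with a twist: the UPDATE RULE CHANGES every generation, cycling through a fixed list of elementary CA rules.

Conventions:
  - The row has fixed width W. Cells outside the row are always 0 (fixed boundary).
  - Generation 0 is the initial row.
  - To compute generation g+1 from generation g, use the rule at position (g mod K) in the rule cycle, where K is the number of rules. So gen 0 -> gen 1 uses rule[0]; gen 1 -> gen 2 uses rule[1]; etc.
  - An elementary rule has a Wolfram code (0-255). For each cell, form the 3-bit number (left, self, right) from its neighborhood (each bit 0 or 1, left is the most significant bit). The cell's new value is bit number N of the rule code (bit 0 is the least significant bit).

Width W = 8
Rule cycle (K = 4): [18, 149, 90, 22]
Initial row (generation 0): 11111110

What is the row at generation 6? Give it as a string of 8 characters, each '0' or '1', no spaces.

Gen 0: 11111110
Gen 1 (rule 18): 00000001
Gen 2 (rule 149): 11111101
Gen 3 (rule 90): 10000100
Gen 4 (rule 22): 11001110
Gen 5 (rule 18): 00110001
Gen 6 (rule 149): 10001101

Answer: 10001101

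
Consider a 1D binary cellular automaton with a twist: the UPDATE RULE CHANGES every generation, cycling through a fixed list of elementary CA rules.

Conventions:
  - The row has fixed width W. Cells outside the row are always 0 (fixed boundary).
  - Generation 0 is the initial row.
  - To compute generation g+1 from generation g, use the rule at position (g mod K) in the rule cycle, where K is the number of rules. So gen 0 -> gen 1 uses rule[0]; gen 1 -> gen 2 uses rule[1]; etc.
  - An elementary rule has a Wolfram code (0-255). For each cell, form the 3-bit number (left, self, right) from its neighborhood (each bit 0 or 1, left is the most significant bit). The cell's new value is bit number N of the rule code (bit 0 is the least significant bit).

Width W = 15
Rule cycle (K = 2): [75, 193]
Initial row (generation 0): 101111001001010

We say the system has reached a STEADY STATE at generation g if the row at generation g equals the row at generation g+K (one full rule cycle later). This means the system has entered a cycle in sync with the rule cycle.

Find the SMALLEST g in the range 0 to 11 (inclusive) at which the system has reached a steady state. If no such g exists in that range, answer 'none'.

Gen 0: 101111001001010
Gen 1 (rule 75): 001001010010000
Gen 2 (rule 193): 100000000000111
Gen 3 (rule 75): 001111111111101
Gen 4 (rule 193): 100111111111100
Gen 5 (rule 75): 001100000000101
Gen 6 (rule 193): 100101111110000
Gen 7 (rule 75): 001001000010111
Gen 8 (rule 193): 100000011000011
Gen 9 (rule 75): 001111111011111
Gen 10 (rule 193): 100111111001111
Gen 11 (rule 75): 001100001011001
Gen 12 (rule 193): 100101100001000
Gen 13 (rule 75): 001001101110011

Answer: none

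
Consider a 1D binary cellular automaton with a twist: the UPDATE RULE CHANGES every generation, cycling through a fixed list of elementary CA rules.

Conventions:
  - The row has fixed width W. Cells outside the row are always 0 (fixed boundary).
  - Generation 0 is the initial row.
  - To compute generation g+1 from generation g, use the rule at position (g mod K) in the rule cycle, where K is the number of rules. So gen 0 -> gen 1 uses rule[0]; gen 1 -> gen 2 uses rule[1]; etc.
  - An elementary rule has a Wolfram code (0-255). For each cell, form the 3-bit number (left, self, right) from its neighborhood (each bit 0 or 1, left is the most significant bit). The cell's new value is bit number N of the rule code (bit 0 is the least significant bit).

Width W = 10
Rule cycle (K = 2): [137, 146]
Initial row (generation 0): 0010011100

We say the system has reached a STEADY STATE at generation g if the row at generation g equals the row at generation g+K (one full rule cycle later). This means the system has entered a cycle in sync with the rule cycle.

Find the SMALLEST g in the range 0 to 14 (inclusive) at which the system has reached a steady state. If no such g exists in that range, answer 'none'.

Answer: none

Derivation:
Gen 0: 0010011100
Gen 1 (rule 137): 1000011001
Gen 2 (rule 146): 0100100110
Gen 3 (rule 137): 0000000100
Gen 4 (rule 146): 0000001010
Gen 5 (rule 137): 1111100000
Gen 6 (rule 146): 0111010000
Gen 7 (rule 137): 0110000111
Gen 8 (rule 146): 1001001010
Gen 9 (rule 137): 0000000000
Gen 10 (rule 146): 0000000000
Gen 11 (rule 137): 1111111111
Gen 12 (rule 146): 0111111110
Gen 13 (rule 137): 0111111100
Gen 14 (rule 146): 1011111010
Gen 15 (rule 137): 0011110000
Gen 16 (rule 146): 0101101000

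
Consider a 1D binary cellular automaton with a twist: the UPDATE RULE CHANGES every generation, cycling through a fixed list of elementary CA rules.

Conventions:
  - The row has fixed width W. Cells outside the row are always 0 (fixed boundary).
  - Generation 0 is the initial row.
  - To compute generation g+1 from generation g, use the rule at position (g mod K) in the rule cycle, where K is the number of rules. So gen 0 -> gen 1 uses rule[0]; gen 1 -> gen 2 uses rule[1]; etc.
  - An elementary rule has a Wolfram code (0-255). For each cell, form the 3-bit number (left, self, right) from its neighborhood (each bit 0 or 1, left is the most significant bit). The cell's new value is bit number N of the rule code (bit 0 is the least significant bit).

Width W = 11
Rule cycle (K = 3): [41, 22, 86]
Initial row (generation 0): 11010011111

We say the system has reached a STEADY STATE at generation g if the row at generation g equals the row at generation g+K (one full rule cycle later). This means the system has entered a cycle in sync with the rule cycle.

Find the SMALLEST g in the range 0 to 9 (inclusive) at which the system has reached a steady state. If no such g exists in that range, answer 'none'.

Answer: none

Derivation:
Gen 0: 11010011111
Gen 1 (rule 41): 10100010000
Gen 2 (rule 22): 10110111000
Gen 3 (rule 86): 10010001100
Gen 4 (rule 41): 00000101001
Gen 5 (rule 22): 00001101111
Gen 6 (rule 86): 00010100001
Gen 7 (rule 41): 11001001100
Gen 8 (rule 22): 00111110010
Gen 9 (rule 86): 01000011111
Gen 10 (rule 41): 00011010000
Gen 11 (rule 22): 00100011000
Gen 12 (rule 86): 01110101100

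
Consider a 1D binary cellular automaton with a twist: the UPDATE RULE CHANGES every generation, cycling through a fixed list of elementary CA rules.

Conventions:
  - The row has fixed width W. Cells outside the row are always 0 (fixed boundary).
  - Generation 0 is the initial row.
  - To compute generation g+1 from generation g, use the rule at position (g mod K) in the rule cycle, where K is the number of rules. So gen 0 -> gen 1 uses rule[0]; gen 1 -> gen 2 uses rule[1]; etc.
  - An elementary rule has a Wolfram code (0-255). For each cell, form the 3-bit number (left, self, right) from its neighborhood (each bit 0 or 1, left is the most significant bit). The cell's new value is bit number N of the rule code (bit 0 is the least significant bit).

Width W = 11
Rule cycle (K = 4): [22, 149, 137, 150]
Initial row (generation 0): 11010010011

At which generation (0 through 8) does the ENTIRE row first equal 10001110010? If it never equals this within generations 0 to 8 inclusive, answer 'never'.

Answer: 3

Derivation:
Gen 0: 11010010011
Gen 1 (rule 22): 00011111100
Gen 2 (rule 149): 11001111011
Gen 3 (rule 137): 10001110010
Gen 4 (rule 150): 11010101111
Gen 5 (rule 22): 00010100000
Gen 6 (rule 149): 11010111111
Gen 7 (rule 137): 10000111110
Gen 8 (rule 150): 11001011101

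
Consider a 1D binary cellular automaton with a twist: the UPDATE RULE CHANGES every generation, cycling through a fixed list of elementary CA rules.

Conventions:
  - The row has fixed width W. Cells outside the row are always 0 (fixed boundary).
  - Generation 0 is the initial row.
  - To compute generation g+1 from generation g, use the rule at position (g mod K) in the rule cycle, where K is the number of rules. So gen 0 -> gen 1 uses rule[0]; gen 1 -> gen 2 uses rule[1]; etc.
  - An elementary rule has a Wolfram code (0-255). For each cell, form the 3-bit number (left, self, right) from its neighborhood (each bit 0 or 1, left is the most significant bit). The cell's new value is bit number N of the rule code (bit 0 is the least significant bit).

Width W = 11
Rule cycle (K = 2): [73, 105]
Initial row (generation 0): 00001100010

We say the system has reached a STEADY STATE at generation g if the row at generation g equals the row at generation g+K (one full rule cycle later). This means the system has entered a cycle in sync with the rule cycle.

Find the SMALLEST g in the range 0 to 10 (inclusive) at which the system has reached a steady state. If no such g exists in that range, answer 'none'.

Answer: 7

Derivation:
Gen 0: 00001100010
Gen 1 (rule 73): 11101101000
Gen 2 (rule 105): 10111110011
Gen 3 (rule 73): 00100010011
Gen 4 (rule 105): 10001000011
Gen 5 (rule 73): 00100011011
Gen 6 (rule 105): 10001011111
Gen 7 (rule 73): 00100010001
Gen 8 (rule 105): 10001000100
Gen 9 (rule 73): 00100010001
Gen 10 (rule 105): 10001000100
Gen 11 (rule 73): 00100010001
Gen 12 (rule 105): 10001000100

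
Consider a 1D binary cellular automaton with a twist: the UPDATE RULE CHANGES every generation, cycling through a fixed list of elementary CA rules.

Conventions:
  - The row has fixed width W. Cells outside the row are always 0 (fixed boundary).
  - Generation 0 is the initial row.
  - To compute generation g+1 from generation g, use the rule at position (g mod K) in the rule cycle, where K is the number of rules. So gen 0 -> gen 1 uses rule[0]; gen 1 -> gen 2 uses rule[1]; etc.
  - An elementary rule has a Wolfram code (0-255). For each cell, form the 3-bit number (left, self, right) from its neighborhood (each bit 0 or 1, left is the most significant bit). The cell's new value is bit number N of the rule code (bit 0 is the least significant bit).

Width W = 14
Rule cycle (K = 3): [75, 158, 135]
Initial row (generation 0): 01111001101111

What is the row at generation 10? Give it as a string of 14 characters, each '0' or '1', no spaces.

Answer: 00001111001110

Derivation:
Gen 0: 01111001101111
Gen 1 (rule 75): 11001011101001
Gen 2 (rule 158): 10111011001111
Gen 3 (rule 135): 10010000010110
Gen 4 (rule 75): 00100111100110
Gen 5 (rule 158): 01111111011101
Gen 6 (rule 135): 10111110001001
Gen 7 (rule 75): 00100010110010
Gen 8 (rule 158): 01110110101111
Gen 9 (rule 135): 10100000100110
Gen 10 (rule 75): 00001111001110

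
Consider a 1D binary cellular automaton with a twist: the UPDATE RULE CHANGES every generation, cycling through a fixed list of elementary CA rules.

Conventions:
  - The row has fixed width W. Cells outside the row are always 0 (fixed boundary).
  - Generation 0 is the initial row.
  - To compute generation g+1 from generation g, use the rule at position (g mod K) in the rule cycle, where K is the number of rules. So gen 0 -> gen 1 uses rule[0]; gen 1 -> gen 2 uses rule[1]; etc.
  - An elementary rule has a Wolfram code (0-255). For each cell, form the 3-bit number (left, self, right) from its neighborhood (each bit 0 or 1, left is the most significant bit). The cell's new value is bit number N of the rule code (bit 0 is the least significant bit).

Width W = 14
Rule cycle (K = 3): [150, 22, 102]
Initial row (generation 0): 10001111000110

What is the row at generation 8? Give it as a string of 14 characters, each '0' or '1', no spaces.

Answer: 00110000000110

Derivation:
Gen 0: 10001111000110
Gen 1 (rule 150): 11010110101001
Gen 2 (rule 22): 00010000101111
Gen 3 (rule 102): 00110001110001
Gen 4 (rule 150): 01001010101011
Gen 5 (rule 22): 11111010101000
Gen 6 (rule 102): 00001111111000
Gen 7 (rule 150): 00010111110100
Gen 8 (rule 22): 00110000000110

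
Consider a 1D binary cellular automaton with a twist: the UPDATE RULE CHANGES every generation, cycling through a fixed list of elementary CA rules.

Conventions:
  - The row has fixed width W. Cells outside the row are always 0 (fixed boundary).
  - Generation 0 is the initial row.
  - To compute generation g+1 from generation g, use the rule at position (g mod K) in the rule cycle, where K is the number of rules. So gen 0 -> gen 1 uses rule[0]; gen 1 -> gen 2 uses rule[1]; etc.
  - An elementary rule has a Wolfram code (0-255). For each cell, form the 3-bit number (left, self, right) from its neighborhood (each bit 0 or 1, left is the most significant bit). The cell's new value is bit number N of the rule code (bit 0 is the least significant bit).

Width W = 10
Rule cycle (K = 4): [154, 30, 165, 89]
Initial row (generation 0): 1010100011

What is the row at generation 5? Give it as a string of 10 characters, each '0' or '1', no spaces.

Gen 0: 1010100011
Gen 1 (rule 154): 0000010110
Gen 2 (rule 30): 0000110101
Gen 3 (rule 165): 1110001111
Gen 4 (rule 89): 1011101001
Gen 5 (rule 154): 0011000110

Answer: 0011000110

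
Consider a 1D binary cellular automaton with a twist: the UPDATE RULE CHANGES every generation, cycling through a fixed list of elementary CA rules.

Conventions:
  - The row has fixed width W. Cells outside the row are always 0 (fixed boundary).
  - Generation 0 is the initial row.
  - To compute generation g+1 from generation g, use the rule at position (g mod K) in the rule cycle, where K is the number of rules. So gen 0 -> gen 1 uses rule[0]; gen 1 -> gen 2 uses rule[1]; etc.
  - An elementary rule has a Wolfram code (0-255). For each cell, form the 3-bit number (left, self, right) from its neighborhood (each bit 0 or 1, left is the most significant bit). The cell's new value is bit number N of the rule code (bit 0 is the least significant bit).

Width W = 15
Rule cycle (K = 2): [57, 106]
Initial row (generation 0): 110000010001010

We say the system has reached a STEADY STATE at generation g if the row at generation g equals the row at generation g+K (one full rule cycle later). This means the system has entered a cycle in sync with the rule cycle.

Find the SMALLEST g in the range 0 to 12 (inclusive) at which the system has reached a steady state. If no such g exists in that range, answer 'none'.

Answer: 5

Derivation:
Gen 0: 110000010001010
Gen 1 (rule 57): 101111001100101
Gen 2 (rule 106): 011001011101010
Gen 3 (rule 57): 010100110010101
Gen 4 (rule 106): 101001110101010
Gen 5 (rule 57): 010101001010101
Gen 6 (rule 106): 101010010101010
Gen 7 (rule 57): 010101001010101
Gen 8 (rule 106): 101010010101010
Gen 9 (rule 57): 010101001010101
Gen 10 (rule 106): 101010010101010
Gen 11 (rule 57): 010101001010101
Gen 12 (rule 106): 101010010101010
Gen 13 (rule 57): 010101001010101
Gen 14 (rule 106): 101010010101010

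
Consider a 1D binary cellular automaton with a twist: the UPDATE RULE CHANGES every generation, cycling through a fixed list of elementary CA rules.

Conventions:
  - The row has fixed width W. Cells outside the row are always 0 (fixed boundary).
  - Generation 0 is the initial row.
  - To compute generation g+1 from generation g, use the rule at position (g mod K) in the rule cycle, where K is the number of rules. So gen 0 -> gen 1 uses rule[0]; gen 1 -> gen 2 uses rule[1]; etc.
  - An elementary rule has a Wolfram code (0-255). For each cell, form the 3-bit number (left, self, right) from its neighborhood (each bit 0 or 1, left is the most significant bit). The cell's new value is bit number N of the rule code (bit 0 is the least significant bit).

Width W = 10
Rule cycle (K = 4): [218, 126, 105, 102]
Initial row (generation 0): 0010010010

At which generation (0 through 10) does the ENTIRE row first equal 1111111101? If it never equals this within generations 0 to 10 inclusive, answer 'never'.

Gen 0: 0010010010
Gen 1 (rule 218): 0101101101
Gen 2 (rule 126): 1111111111
Gen 3 (rule 105): 1000000001
Gen 4 (rule 102): 1000000011
Gen 5 (rule 218): 0100000111
Gen 6 (rule 126): 1110001101
Gen 7 (rule 105): 1010101110
Gen 8 (rule 102): 1111110010
Gen 9 (rule 218): 1111111101
Gen 10 (rule 126): 1000000111

Answer: 9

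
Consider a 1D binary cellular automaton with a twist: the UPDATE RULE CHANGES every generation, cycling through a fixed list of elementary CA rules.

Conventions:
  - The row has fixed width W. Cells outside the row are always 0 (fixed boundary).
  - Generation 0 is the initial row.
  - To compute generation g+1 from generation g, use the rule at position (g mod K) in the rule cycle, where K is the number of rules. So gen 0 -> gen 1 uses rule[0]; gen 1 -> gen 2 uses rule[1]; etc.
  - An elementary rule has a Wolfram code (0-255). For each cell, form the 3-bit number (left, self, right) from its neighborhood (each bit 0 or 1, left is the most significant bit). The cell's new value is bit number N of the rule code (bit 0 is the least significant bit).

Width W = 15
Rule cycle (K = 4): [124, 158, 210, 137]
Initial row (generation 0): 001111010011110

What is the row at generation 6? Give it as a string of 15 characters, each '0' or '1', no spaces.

Answer: 011100011001010

Derivation:
Gen 0: 001111010011110
Gen 1 (rule 124): 001001111010011
Gen 2 (rule 158): 011111110011110
Gen 3 (rule 210): 101111111101111
Gen 4 (rule 137): 001111111001110
Gen 5 (rule 124): 001000001101011
Gen 6 (rule 158): 011100011001010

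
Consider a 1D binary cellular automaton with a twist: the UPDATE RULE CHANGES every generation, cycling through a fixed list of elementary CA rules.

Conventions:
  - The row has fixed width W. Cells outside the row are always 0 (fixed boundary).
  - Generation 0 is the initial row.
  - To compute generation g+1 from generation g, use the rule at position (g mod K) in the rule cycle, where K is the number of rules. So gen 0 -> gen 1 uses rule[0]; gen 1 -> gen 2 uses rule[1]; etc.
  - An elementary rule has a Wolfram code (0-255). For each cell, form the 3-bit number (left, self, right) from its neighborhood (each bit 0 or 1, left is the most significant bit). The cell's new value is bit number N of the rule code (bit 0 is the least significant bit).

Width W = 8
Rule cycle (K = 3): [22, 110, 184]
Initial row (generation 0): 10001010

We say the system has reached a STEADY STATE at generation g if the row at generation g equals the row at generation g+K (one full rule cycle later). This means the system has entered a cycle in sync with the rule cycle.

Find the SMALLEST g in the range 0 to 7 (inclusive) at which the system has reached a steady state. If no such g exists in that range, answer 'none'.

Gen 0: 10001010
Gen 1 (rule 22): 11011011
Gen 2 (rule 110): 11111111
Gen 3 (rule 184): 11111110
Gen 4 (rule 22): 00000001
Gen 5 (rule 110): 00000011
Gen 6 (rule 184): 00000010
Gen 7 (rule 22): 00000111
Gen 8 (rule 110): 00001101
Gen 9 (rule 184): 00001010
Gen 10 (rule 22): 00011011

Answer: none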